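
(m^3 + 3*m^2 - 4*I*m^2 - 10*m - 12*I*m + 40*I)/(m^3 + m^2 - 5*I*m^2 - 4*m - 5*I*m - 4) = (m^2 + 3*m - 10)/(m^2 + m*(1 - I) - I)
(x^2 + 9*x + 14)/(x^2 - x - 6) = (x + 7)/(x - 3)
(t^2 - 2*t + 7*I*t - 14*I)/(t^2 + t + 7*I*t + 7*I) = (t - 2)/(t + 1)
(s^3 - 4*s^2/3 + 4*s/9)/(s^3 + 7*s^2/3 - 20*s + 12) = s*(3*s - 2)/(3*(s^2 + 3*s - 18))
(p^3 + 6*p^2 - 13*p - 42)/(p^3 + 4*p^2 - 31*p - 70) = (p - 3)/(p - 5)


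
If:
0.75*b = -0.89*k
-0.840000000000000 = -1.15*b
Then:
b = 0.73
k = -0.62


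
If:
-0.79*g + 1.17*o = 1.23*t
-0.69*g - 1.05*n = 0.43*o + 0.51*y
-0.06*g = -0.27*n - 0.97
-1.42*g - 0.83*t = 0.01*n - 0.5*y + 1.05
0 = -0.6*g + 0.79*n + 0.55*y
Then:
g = 0.28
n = -3.53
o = 1.81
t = 1.54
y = 5.37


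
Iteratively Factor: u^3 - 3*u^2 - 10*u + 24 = (u - 4)*(u^2 + u - 6) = (u - 4)*(u + 3)*(u - 2)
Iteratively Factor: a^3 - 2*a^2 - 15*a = (a + 3)*(a^2 - 5*a) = a*(a + 3)*(a - 5)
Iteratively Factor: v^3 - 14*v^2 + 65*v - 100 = (v - 5)*(v^2 - 9*v + 20) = (v - 5)*(v - 4)*(v - 5)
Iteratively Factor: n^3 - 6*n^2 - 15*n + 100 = (n - 5)*(n^2 - n - 20) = (n - 5)^2*(n + 4)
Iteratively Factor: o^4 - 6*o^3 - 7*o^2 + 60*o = (o - 4)*(o^3 - 2*o^2 - 15*o) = o*(o - 4)*(o^2 - 2*o - 15) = o*(o - 5)*(o - 4)*(o + 3)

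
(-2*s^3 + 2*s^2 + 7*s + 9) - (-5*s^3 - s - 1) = 3*s^3 + 2*s^2 + 8*s + 10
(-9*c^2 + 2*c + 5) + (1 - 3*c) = -9*c^2 - c + 6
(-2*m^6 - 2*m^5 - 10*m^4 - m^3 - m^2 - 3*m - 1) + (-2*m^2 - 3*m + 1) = -2*m^6 - 2*m^5 - 10*m^4 - m^3 - 3*m^2 - 6*m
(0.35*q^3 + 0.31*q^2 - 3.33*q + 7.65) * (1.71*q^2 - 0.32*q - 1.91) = 0.5985*q^5 + 0.4181*q^4 - 6.462*q^3 + 13.555*q^2 + 3.9123*q - 14.6115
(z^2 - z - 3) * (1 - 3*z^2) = -3*z^4 + 3*z^3 + 10*z^2 - z - 3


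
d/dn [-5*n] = -5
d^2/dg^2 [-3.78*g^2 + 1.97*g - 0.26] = -7.56000000000000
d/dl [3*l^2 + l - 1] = 6*l + 1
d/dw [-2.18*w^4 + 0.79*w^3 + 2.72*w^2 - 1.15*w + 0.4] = -8.72*w^3 + 2.37*w^2 + 5.44*w - 1.15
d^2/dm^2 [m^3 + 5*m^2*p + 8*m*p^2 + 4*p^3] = 6*m + 10*p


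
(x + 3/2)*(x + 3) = x^2 + 9*x/2 + 9/2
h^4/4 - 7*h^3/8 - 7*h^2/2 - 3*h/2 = h*(h/2 + 1/4)*(h/2 + 1)*(h - 6)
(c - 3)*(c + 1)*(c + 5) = c^3 + 3*c^2 - 13*c - 15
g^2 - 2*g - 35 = (g - 7)*(g + 5)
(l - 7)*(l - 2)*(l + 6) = l^3 - 3*l^2 - 40*l + 84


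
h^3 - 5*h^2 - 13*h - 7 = (h - 7)*(h + 1)^2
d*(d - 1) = d^2 - d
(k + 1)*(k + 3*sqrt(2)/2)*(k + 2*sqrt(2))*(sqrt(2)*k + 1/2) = sqrt(2)*k^4 + sqrt(2)*k^3 + 15*k^3/2 + 15*k^2/2 + 31*sqrt(2)*k^2/4 + 3*k + 31*sqrt(2)*k/4 + 3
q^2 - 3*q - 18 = (q - 6)*(q + 3)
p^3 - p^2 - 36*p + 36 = (p - 6)*(p - 1)*(p + 6)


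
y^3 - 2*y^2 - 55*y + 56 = (y - 8)*(y - 1)*(y + 7)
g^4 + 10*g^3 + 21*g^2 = g^2*(g + 3)*(g + 7)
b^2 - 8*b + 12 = (b - 6)*(b - 2)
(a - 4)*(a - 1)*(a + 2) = a^3 - 3*a^2 - 6*a + 8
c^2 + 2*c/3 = c*(c + 2/3)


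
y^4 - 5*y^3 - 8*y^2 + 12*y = y*(y - 6)*(y - 1)*(y + 2)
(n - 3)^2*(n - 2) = n^3 - 8*n^2 + 21*n - 18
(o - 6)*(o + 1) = o^2 - 5*o - 6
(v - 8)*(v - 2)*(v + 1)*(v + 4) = v^4 - 5*v^3 - 30*v^2 + 40*v + 64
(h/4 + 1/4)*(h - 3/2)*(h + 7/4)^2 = h^4/4 + 3*h^3/4 - 3*h^2/64 - 217*h/128 - 147/128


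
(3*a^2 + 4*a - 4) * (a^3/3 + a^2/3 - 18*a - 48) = a^5 + 7*a^4/3 - 54*a^3 - 652*a^2/3 - 120*a + 192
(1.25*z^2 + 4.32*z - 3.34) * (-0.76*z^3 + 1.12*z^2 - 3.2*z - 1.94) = -0.95*z^5 - 1.8832*z^4 + 3.3768*z^3 - 19.9898*z^2 + 2.3072*z + 6.4796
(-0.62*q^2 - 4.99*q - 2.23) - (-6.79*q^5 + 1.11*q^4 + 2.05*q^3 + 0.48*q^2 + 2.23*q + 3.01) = 6.79*q^5 - 1.11*q^4 - 2.05*q^3 - 1.1*q^2 - 7.22*q - 5.24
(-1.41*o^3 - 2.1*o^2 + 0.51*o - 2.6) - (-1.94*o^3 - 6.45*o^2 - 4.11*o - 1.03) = 0.53*o^3 + 4.35*o^2 + 4.62*o - 1.57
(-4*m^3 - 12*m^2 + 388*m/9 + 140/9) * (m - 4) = -4*m^4 + 4*m^3 + 820*m^2/9 - 1412*m/9 - 560/9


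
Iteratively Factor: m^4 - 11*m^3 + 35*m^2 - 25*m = (m - 5)*(m^3 - 6*m^2 + 5*m) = m*(m - 5)*(m^2 - 6*m + 5) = m*(m - 5)^2*(m - 1)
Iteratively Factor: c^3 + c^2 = (c)*(c^2 + c) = c*(c + 1)*(c)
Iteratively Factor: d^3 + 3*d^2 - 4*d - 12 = (d - 2)*(d^2 + 5*d + 6) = (d - 2)*(d + 3)*(d + 2)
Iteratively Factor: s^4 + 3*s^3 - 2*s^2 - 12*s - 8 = (s + 2)*(s^3 + s^2 - 4*s - 4) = (s + 1)*(s + 2)*(s^2 - 4) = (s + 1)*(s + 2)^2*(s - 2)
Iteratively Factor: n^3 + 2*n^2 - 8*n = (n - 2)*(n^2 + 4*n) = n*(n - 2)*(n + 4)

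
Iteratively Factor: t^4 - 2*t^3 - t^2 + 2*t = (t + 1)*(t^3 - 3*t^2 + 2*t) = (t - 1)*(t + 1)*(t^2 - 2*t) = t*(t - 1)*(t + 1)*(t - 2)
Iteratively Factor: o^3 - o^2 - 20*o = (o)*(o^2 - o - 20) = o*(o - 5)*(o + 4)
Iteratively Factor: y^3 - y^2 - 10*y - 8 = (y + 2)*(y^2 - 3*y - 4) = (y - 4)*(y + 2)*(y + 1)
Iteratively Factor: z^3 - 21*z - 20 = (z + 4)*(z^2 - 4*z - 5) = (z - 5)*(z + 4)*(z + 1)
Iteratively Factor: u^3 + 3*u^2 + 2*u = (u)*(u^2 + 3*u + 2) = u*(u + 1)*(u + 2)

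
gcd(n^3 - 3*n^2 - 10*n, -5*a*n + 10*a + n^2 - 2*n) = 1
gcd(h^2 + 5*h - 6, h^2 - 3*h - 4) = 1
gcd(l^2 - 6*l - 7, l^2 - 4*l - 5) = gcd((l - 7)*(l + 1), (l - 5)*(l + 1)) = l + 1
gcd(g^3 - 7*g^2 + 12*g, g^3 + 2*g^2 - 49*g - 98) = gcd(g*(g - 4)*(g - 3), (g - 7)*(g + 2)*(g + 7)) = 1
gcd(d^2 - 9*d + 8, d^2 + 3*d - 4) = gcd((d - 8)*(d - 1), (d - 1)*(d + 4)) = d - 1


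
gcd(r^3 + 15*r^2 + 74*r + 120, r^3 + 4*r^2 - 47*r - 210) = r^2 + 11*r + 30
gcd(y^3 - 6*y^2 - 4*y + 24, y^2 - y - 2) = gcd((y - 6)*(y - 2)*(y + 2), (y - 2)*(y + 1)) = y - 2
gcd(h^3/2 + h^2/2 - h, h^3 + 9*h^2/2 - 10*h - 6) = 1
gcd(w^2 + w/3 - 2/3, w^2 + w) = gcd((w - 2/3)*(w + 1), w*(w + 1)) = w + 1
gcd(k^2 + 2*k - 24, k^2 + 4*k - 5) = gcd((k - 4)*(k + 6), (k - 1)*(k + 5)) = 1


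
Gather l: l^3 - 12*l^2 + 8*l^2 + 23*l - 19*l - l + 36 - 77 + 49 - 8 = l^3 - 4*l^2 + 3*l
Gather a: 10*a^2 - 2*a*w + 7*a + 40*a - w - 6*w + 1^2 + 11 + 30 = 10*a^2 + a*(47 - 2*w) - 7*w + 42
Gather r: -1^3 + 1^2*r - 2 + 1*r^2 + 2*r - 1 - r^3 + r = -r^3 + r^2 + 4*r - 4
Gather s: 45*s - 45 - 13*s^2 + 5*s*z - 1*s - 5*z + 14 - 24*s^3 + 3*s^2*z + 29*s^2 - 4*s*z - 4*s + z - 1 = -24*s^3 + s^2*(3*z + 16) + s*(z + 40) - 4*z - 32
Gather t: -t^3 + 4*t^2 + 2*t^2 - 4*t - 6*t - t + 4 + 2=-t^3 + 6*t^2 - 11*t + 6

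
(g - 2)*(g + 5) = g^2 + 3*g - 10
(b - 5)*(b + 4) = b^2 - b - 20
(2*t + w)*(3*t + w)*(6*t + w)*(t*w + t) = 36*t^4*w + 36*t^4 + 36*t^3*w^2 + 36*t^3*w + 11*t^2*w^3 + 11*t^2*w^2 + t*w^4 + t*w^3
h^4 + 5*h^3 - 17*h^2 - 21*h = h*(h - 3)*(h + 1)*(h + 7)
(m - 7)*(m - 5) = m^2 - 12*m + 35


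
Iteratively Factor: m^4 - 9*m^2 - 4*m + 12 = (m + 2)*(m^3 - 2*m^2 - 5*m + 6) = (m + 2)^2*(m^2 - 4*m + 3) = (m - 1)*(m + 2)^2*(m - 3)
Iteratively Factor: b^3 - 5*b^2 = (b)*(b^2 - 5*b) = b^2*(b - 5)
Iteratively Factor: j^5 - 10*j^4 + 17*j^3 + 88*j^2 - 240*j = (j - 4)*(j^4 - 6*j^3 - 7*j^2 + 60*j) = (j - 4)^2*(j^3 - 2*j^2 - 15*j) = (j - 4)^2*(j + 3)*(j^2 - 5*j) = j*(j - 4)^2*(j + 3)*(j - 5)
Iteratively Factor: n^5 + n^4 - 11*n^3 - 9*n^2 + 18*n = (n - 3)*(n^4 + 4*n^3 + n^2 - 6*n) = (n - 3)*(n + 3)*(n^3 + n^2 - 2*n) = (n - 3)*(n + 2)*(n + 3)*(n^2 - n) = n*(n - 3)*(n + 2)*(n + 3)*(n - 1)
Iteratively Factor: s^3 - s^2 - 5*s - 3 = (s + 1)*(s^2 - 2*s - 3) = (s - 3)*(s + 1)*(s + 1)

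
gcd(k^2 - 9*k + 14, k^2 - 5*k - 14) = k - 7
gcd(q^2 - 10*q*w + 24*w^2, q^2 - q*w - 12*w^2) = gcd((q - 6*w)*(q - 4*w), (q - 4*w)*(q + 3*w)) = q - 4*w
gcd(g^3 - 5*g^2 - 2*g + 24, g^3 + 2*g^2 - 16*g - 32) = g^2 - 2*g - 8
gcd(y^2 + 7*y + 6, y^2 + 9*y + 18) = y + 6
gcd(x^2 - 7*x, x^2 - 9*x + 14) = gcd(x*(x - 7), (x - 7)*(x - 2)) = x - 7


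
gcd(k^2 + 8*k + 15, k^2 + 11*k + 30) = k + 5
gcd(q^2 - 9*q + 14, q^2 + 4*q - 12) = q - 2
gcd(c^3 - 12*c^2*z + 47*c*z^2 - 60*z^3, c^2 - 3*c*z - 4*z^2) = -c + 4*z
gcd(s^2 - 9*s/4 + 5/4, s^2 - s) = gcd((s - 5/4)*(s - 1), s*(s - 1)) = s - 1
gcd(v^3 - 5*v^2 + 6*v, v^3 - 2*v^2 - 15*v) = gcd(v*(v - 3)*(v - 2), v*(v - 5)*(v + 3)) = v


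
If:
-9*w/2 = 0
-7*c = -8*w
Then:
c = 0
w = 0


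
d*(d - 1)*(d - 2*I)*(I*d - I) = I*d^4 + 2*d^3 - 2*I*d^3 - 4*d^2 + I*d^2 + 2*d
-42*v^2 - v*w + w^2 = (-7*v + w)*(6*v + w)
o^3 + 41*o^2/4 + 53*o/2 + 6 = (o + 1/4)*(o + 4)*(o + 6)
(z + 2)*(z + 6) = z^2 + 8*z + 12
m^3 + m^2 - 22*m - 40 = (m - 5)*(m + 2)*(m + 4)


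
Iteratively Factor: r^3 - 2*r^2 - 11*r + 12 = (r + 3)*(r^2 - 5*r + 4) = (r - 4)*(r + 3)*(r - 1)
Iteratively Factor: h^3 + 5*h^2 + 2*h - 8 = (h + 4)*(h^2 + h - 2) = (h + 2)*(h + 4)*(h - 1)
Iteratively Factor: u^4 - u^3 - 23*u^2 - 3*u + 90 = (u + 3)*(u^3 - 4*u^2 - 11*u + 30) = (u - 5)*(u + 3)*(u^2 + u - 6) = (u - 5)*(u - 2)*(u + 3)*(u + 3)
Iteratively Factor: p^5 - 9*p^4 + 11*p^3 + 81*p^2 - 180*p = (p - 5)*(p^4 - 4*p^3 - 9*p^2 + 36*p) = (p - 5)*(p - 3)*(p^3 - p^2 - 12*p) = (p - 5)*(p - 4)*(p - 3)*(p^2 + 3*p) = p*(p - 5)*(p - 4)*(p - 3)*(p + 3)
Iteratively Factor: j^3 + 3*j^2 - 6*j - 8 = (j + 1)*(j^2 + 2*j - 8) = (j - 2)*(j + 1)*(j + 4)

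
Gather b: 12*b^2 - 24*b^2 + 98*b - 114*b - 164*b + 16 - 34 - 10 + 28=-12*b^2 - 180*b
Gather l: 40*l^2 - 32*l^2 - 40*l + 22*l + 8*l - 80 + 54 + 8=8*l^2 - 10*l - 18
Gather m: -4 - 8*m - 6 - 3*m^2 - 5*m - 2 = -3*m^2 - 13*m - 12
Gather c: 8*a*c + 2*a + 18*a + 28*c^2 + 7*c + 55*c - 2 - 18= 20*a + 28*c^2 + c*(8*a + 62) - 20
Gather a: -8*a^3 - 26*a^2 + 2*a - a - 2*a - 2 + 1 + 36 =-8*a^3 - 26*a^2 - a + 35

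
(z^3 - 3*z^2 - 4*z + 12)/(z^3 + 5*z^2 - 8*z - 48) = (z^2 - 4)/(z^2 + 8*z + 16)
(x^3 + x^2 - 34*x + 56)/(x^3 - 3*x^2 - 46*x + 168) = (x - 2)/(x - 6)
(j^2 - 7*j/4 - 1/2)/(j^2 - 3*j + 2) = (j + 1/4)/(j - 1)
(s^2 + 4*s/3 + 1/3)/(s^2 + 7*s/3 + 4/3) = (3*s + 1)/(3*s + 4)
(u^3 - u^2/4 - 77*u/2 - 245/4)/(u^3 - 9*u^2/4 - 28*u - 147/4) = (u + 5)/(u + 3)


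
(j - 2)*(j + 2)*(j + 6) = j^3 + 6*j^2 - 4*j - 24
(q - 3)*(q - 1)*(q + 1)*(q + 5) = q^4 + 2*q^3 - 16*q^2 - 2*q + 15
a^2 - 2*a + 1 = (a - 1)^2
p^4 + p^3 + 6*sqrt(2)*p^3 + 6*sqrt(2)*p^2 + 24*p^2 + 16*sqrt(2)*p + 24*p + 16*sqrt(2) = (p + 1)*(p + 2*sqrt(2))^3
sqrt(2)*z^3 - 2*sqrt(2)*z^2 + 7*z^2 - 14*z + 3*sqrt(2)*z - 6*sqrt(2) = (z - 2)*(z + 3*sqrt(2))*(sqrt(2)*z + 1)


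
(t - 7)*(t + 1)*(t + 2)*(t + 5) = t^4 + t^3 - 39*t^2 - 109*t - 70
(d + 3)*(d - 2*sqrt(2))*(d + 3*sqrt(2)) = d^3 + sqrt(2)*d^2 + 3*d^2 - 12*d + 3*sqrt(2)*d - 36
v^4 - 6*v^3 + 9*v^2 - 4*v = v*(v - 4)*(v - 1)^2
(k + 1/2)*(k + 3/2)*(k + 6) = k^3 + 8*k^2 + 51*k/4 + 9/2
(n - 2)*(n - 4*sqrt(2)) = n^2 - 4*sqrt(2)*n - 2*n + 8*sqrt(2)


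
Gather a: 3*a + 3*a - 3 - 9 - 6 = 6*a - 18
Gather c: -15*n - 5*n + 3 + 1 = 4 - 20*n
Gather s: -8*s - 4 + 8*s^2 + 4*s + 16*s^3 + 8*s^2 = 16*s^3 + 16*s^2 - 4*s - 4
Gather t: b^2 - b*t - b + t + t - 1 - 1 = b^2 - b + t*(2 - b) - 2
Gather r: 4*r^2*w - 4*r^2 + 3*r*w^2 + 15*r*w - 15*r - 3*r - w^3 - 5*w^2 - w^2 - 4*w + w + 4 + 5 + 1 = r^2*(4*w - 4) + r*(3*w^2 + 15*w - 18) - w^3 - 6*w^2 - 3*w + 10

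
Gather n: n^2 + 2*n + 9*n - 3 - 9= n^2 + 11*n - 12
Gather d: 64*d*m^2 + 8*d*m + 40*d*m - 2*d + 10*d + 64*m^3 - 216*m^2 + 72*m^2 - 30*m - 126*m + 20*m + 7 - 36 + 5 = d*(64*m^2 + 48*m + 8) + 64*m^3 - 144*m^2 - 136*m - 24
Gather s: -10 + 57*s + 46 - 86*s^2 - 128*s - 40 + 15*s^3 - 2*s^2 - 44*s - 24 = 15*s^3 - 88*s^2 - 115*s - 28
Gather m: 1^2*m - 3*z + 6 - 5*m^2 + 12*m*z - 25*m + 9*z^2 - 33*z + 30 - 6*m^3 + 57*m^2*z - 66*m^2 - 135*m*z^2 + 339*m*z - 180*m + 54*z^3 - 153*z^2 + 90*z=-6*m^3 + m^2*(57*z - 71) + m*(-135*z^2 + 351*z - 204) + 54*z^3 - 144*z^2 + 54*z + 36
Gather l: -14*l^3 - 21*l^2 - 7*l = -14*l^3 - 21*l^2 - 7*l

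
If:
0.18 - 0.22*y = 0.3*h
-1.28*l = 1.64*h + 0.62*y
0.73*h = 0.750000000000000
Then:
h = 1.03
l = -1.03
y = -0.58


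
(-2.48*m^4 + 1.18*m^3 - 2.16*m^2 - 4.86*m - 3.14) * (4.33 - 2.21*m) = 5.4808*m^5 - 13.3462*m^4 + 9.883*m^3 + 1.3878*m^2 - 14.1044*m - 13.5962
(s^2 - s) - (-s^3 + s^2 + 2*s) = s^3 - 3*s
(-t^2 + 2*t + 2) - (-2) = -t^2 + 2*t + 4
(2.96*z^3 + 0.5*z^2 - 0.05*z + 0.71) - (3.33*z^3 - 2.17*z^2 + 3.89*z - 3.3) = -0.37*z^3 + 2.67*z^2 - 3.94*z + 4.01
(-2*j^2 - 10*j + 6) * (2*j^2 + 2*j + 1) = -4*j^4 - 24*j^3 - 10*j^2 + 2*j + 6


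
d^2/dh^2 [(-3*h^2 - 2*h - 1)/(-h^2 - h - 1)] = 2*(-h^3 - 6*h^2 - 3*h + 1)/(h^6 + 3*h^5 + 6*h^4 + 7*h^3 + 6*h^2 + 3*h + 1)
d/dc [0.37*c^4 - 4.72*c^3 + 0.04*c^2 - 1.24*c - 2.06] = 1.48*c^3 - 14.16*c^2 + 0.08*c - 1.24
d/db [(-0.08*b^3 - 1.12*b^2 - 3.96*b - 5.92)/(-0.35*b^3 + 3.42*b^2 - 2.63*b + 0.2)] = (-0.6656*b^4 - 2.3512*b^3 + 10.2248*b^2 + 40.0448*b - 16.3616)/(0.1225*b^6 - 2.394*b^5 + 13.5374*b^4 - 18.1292*b^3 + 8.2849*b^2 - 1.052*b + 0.04)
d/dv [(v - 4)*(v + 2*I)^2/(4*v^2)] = (v^3/4 + v*(1 + 4*I) - 8)/v^3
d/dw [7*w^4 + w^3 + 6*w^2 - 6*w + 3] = 28*w^3 + 3*w^2 + 12*w - 6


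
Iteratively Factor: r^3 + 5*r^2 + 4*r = (r + 4)*(r^2 + r) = (r + 1)*(r + 4)*(r)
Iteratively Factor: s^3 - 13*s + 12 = (s - 1)*(s^2 + s - 12) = (s - 1)*(s + 4)*(s - 3)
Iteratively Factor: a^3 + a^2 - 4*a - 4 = (a - 2)*(a^2 + 3*a + 2) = (a - 2)*(a + 2)*(a + 1)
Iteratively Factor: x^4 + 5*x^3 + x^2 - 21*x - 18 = (x + 1)*(x^3 + 4*x^2 - 3*x - 18) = (x - 2)*(x + 1)*(x^2 + 6*x + 9) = (x - 2)*(x + 1)*(x + 3)*(x + 3)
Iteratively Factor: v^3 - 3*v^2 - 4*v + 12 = (v + 2)*(v^2 - 5*v + 6) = (v - 2)*(v + 2)*(v - 3)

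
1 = 1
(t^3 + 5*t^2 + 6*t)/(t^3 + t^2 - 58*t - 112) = t*(t + 3)/(t^2 - t - 56)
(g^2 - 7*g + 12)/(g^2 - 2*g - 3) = (g - 4)/(g + 1)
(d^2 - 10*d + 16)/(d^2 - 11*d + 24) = (d - 2)/(d - 3)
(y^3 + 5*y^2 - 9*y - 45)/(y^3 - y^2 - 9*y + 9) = (y + 5)/(y - 1)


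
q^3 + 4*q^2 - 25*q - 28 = (q - 4)*(q + 1)*(q + 7)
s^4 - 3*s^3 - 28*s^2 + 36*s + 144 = (s - 6)*(s - 3)*(s + 2)*(s + 4)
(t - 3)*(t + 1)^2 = t^3 - t^2 - 5*t - 3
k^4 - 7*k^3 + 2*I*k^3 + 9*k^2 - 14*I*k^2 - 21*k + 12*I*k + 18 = (k - 6)*(k - 1)*(k - I)*(k + 3*I)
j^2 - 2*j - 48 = (j - 8)*(j + 6)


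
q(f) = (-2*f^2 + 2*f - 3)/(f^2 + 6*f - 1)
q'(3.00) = -0.12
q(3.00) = -0.58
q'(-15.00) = -0.18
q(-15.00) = -3.60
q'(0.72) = 1.08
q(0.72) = -0.68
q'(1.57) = -0.02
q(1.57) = -0.44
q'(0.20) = 302.78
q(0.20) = -11.17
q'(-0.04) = 10.16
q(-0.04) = 2.49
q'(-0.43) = 0.79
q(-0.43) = 1.25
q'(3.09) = -0.12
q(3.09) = -0.59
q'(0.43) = 5.69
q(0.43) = -1.42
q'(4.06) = -0.11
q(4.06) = -0.70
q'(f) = (2 - 4*f)/(f^2 + 6*f - 1) + (-2*f - 6)*(-2*f^2 + 2*f - 3)/(f^2 + 6*f - 1)^2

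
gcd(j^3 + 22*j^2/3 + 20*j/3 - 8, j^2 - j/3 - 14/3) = j + 2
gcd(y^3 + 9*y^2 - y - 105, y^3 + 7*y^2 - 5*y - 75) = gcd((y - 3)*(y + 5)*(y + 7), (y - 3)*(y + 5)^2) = y^2 + 2*y - 15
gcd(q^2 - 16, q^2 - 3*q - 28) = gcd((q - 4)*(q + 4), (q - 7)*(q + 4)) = q + 4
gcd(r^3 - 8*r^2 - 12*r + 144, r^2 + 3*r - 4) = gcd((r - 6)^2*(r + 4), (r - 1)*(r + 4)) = r + 4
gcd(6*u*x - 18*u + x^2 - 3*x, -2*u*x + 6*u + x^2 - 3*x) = x - 3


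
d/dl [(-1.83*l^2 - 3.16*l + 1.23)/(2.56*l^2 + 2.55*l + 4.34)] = (3.4231*l^2 - 22.182*l - 16.8509)/(6.5536*l^4 + 13.056*l^3 + 28.7233*l^2 + 22.134*l + 18.8356)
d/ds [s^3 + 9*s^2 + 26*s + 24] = 3*s^2 + 18*s + 26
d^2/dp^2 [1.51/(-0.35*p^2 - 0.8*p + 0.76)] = (0.36995*p^2 + 0.8456*p - 1.51*(0.7*p + 0.8)*(1.4*p + 1.6) - 0.80332)/(0.35*p^2 + 0.8*p - 0.76)^3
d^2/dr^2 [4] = 0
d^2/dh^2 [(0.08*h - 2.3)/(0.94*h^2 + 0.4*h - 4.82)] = ((4.26 - 0.4512*h)*(0.94*h^2 + 0.4*h - 4.82) + (0.08*h - 2.3)*(1.88*h + 0.4)*(3.76*h + 0.8))/(0.94*h^2 + 0.4*h - 4.82)^3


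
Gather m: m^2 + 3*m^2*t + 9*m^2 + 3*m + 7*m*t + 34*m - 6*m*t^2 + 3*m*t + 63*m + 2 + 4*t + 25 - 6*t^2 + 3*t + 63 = m^2*(3*t + 10) + m*(-6*t^2 + 10*t + 100) - 6*t^2 + 7*t + 90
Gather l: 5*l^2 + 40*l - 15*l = 5*l^2 + 25*l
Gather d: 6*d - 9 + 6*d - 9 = 12*d - 18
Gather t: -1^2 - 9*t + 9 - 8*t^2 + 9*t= 8 - 8*t^2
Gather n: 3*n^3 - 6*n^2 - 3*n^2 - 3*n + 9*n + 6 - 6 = 3*n^3 - 9*n^2 + 6*n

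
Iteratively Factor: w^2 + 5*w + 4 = (w + 1)*(w + 4)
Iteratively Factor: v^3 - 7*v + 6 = (v - 1)*(v^2 + v - 6) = (v - 1)*(v + 3)*(v - 2)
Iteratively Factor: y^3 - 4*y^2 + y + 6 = (y - 3)*(y^2 - y - 2) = (y - 3)*(y - 2)*(y + 1)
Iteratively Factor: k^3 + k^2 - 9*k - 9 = (k - 3)*(k^2 + 4*k + 3) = (k - 3)*(k + 1)*(k + 3)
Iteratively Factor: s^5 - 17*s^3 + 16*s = (s - 4)*(s^4 + 4*s^3 - s^2 - 4*s) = (s - 4)*(s - 1)*(s^3 + 5*s^2 + 4*s) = (s - 4)*(s - 1)*(s + 1)*(s^2 + 4*s) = (s - 4)*(s - 1)*(s + 1)*(s + 4)*(s)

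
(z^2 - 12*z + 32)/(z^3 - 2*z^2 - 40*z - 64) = (z - 4)/(z^2 + 6*z + 8)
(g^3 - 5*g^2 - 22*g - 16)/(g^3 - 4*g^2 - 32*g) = (g^2 + 3*g + 2)/(g*(g + 4))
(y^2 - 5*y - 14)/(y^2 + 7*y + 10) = (y - 7)/(y + 5)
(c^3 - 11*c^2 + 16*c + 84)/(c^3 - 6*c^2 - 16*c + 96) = (c^2 - 5*c - 14)/(c^2 - 16)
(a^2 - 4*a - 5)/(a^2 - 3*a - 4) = (a - 5)/(a - 4)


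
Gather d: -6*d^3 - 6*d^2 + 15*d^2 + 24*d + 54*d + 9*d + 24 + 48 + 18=-6*d^3 + 9*d^2 + 87*d + 90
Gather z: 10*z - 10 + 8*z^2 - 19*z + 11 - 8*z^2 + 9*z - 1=0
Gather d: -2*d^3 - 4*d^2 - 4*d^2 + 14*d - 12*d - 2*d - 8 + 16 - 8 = -2*d^3 - 8*d^2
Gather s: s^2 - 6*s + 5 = s^2 - 6*s + 5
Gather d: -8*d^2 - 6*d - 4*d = -8*d^2 - 10*d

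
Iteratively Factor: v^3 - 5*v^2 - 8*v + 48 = (v - 4)*(v^2 - v - 12) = (v - 4)^2*(v + 3)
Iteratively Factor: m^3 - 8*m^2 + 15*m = (m - 5)*(m^2 - 3*m) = (m - 5)*(m - 3)*(m)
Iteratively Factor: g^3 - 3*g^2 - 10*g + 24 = (g - 4)*(g^2 + g - 6) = (g - 4)*(g + 3)*(g - 2)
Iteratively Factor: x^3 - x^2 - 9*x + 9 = (x - 1)*(x^2 - 9) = (x - 1)*(x + 3)*(x - 3)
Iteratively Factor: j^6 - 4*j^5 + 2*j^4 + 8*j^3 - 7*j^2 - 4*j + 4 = (j - 1)*(j^5 - 3*j^4 - j^3 + 7*j^2 - 4) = (j - 1)*(j + 1)*(j^4 - 4*j^3 + 3*j^2 + 4*j - 4) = (j - 2)*(j - 1)*(j + 1)*(j^3 - 2*j^2 - j + 2) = (j - 2)^2*(j - 1)*(j + 1)*(j^2 - 1) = (j - 2)^2*(j - 1)^2*(j + 1)*(j + 1)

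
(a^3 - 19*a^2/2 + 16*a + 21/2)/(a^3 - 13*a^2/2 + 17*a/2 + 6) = (a - 7)/(a - 4)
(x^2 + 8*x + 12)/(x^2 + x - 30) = (x + 2)/(x - 5)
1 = 1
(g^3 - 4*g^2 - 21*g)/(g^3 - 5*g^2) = (g^2 - 4*g - 21)/(g*(g - 5))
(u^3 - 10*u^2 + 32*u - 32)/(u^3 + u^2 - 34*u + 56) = (u - 4)/(u + 7)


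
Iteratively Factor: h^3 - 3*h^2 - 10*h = (h - 5)*(h^2 + 2*h) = (h - 5)*(h + 2)*(h)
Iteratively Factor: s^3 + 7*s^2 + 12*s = (s + 4)*(s^2 + 3*s) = (s + 3)*(s + 4)*(s)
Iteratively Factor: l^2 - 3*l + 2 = (l - 1)*(l - 2)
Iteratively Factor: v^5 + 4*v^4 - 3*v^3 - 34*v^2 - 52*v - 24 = (v + 1)*(v^4 + 3*v^3 - 6*v^2 - 28*v - 24) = (v + 1)*(v + 2)*(v^3 + v^2 - 8*v - 12) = (v + 1)*(v + 2)^2*(v^2 - v - 6) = (v - 3)*(v + 1)*(v + 2)^2*(v + 2)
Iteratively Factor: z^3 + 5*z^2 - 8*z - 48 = (z + 4)*(z^2 + z - 12) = (z - 3)*(z + 4)*(z + 4)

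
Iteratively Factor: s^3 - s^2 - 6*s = (s)*(s^2 - s - 6) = s*(s + 2)*(s - 3)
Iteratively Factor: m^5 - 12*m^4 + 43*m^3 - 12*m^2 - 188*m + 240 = (m + 2)*(m^4 - 14*m^3 + 71*m^2 - 154*m + 120) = (m - 4)*(m + 2)*(m^3 - 10*m^2 + 31*m - 30) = (m - 5)*(m - 4)*(m + 2)*(m^2 - 5*m + 6) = (m - 5)*(m - 4)*(m - 2)*(m + 2)*(m - 3)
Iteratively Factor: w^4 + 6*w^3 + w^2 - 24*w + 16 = (w - 1)*(w^3 + 7*w^2 + 8*w - 16) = (w - 1)*(w + 4)*(w^2 + 3*w - 4) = (w - 1)^2*(w + 4)*(w + 4)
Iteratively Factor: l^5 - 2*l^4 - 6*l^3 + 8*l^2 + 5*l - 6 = (l - 1)*(l^4 - l^3 - 7*l^2 + l + 6) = (l - 1)*(l + 1)*(l^3 - 2*l^2 - 5*l + 6) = (l - 1)*(l + 1)*(l + 2)*(l^2 - 4*l + 3) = (l - 3)*(l - 1)*(l + 1)*(l + 2)*(l - 1)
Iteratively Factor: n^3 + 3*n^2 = (n)*(n^2 + 3*n) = n^2*(n + 3)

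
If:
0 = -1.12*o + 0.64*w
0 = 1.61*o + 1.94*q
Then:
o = 0.571428571428571*w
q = -0.474226804123711*w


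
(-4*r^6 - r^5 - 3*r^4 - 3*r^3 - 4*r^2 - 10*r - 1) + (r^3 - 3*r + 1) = -4*r^6 - r^5 - 3*r^4 - 2*r^3 - 4*r^2 - 13*r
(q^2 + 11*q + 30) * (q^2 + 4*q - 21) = q^4 + 15*q^3 + 53*q^2 - 111*q - 630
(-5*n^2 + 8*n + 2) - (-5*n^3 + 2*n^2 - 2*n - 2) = 5*n^3 - 7*n^2 + 10*n + 4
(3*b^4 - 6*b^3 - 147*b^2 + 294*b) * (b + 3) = 3*b^5 + 3*b^4 - 165*b^3 - 147*b^2 + 882*b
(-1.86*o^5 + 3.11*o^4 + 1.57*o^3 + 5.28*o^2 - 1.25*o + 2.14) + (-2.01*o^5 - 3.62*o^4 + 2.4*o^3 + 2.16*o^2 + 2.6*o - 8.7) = -3.87*o^5 - 0.51*o^4 + 3.97*o^3 + 7.44*o^2 + 1.35*o - 6.56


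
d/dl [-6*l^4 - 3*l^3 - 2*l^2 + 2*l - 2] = -24*l^3 - 9*l^2 - 4*l + 2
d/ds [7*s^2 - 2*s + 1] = 14*s - 2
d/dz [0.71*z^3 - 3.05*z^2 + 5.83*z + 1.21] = 2.13*z^2 - 6.1*z + 5.83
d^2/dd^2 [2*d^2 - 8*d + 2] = 4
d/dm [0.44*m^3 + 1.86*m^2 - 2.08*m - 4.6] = 1.32*m^2 + 3.72*m - 2.08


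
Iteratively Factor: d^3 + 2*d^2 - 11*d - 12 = (d - 3)*(d^2 + 5*d + 4) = (d - 3)*(d + 1)*(d + 4)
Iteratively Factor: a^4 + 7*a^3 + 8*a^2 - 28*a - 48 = (a + 4)*(a^3 + 3*a^2 - 4*a - 12) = (a + 3)*(a + 4)*(a^2 - 4) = (a - 2)*(a + 3)*(a + 4)*(a + 2)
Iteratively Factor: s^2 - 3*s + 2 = (s - 1)*(s - 2)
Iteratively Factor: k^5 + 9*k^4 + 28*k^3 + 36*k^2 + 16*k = (k + 4)*(k^4 + 5*k^3 + 8*k^2 + 4*k) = (k + 2)*(k + 4)*(k^3 + 3*k^2 + 2*k) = (k + 1)*(k + 2)*(k + 4)*(k^2 + 2*k) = (k + 1)*(k + 2)^2*(k + 4)*(k)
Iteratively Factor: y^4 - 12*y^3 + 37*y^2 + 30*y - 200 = (y - 4)*(y^3 - 8*y^2 + 5*y + 50) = (y - 5)*(y - 4)*(y^2 - 3*y - 10) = (y - 5)^2*(y - 4)*(y + 2)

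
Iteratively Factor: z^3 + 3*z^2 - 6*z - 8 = (z + 1)*(z^2 + 2*z - 8) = (z + 1)*(z + 4)*(z - 2)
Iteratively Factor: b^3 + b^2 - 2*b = (b)*(b^2 + b - 2) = b*(b - 1)*(b + 2)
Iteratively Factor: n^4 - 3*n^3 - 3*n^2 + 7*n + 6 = (n + 1)*(n^3 - 4*n^2 + n + 6) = (n - 3)*(n + 1)*(n^2 - n - 2) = (n - 3)*(n - 2)*(n + 1)*(n + 1)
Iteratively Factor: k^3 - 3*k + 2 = (k + 2)*(k^2 - 2*k + 1) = (k - 1)*(k + 2)*(k - 1)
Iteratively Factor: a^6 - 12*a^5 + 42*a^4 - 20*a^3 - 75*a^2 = (a - 3)*(a^5 - 9*a^4 + 15*a^3 + 25*a^2) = a*(a - 3)*(a^4 - 9*a^3 + 15*a^2 + 25*a) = a^2*(a - 3)*(a^3 - 9*a^2 + 15*a + 25) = a^2*(a - 5)*(a - 3)*(a^2 - 4*a - 5) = a^2*(a - 5)^2*(a - 3)*(a + 1)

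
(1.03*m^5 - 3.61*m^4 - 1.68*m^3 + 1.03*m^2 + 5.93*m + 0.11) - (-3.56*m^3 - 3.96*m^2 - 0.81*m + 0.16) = 1.03*m^5 - 3.61*m^4 + 1.88*m^3 + 4.99*m^2 + 6.74*m - 0.05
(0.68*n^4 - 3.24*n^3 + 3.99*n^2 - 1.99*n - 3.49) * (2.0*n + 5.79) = 1.36*n^5 - 2.5428*n^4 - 10.7796*n^3 + 19.1221*n^2 - 18.5021*n - 20.2071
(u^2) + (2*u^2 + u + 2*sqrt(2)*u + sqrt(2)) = 3*u^2 + u + 2*sqrt(2)*u + sqrt(2)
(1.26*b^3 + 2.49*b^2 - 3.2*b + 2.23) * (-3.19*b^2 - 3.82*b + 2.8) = -4.0194*b^5 - 12.7563*b^4 + 4.2242*b^3 + 12.0823*b^2 - 17.4786*b + 6.244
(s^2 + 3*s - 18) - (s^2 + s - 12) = 2*s - 6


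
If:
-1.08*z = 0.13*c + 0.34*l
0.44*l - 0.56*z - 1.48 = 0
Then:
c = -11.6363636363636*z - 8.7972027972028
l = 1.27272727272727*z + 3.36363636363636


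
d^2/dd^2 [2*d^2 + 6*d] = 4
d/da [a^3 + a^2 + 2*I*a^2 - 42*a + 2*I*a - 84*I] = 3*a^2 + a*(2 + 4*I) - 42 + 2*I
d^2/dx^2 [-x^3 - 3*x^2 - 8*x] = -6*x - 6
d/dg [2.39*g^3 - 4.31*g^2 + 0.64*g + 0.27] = 7.17*g^2 - 8.62*g + 0.64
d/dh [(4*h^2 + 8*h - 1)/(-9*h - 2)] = (-36*h^2 - 16*h - 25)/(81*h^2 + 36*h + 4)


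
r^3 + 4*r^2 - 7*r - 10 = (r - 2)*(r + 1)*(r + 5)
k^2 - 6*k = k*(k - 6)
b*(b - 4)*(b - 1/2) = b^3 - 9*b^2/2 + 2*b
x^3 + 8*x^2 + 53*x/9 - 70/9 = (x - 2/3)*(x + 5/3)*(x + 7)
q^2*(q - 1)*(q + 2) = q^4 + q^3 - 2*q^2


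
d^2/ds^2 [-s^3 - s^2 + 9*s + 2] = -6*s - 2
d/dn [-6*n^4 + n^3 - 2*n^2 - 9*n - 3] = -24*n^3 + 3*n^2 - 4*n - 9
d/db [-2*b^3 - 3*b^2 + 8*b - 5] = -6*b^2 - 6*b + 8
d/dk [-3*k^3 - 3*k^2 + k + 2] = -9*k^2 - 6*k + 1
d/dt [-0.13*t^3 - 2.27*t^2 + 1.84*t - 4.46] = -0.39*t^2 - 4.54*t + 1.84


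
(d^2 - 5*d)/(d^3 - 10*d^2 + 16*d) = (d - 5)/(d^2 - 10*d + 16)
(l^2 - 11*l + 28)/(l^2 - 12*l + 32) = (l - 7)/(l - 8)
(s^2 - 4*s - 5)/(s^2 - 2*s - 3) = (s - 5)/(s - 3)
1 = 1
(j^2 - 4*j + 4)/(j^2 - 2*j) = (j - 2)/j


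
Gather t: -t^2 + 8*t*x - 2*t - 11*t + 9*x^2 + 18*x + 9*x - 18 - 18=-t^2 + t*(8*x - 13) + 9*x^2 + 27*x - 36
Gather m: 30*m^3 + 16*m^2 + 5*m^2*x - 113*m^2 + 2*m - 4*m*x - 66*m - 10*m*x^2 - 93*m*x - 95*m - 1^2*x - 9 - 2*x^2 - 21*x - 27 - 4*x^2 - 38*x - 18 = 30*m^3 + m^2*(5*x - 97) + m*(-10*x^2 - 97*x - 159) - 6*x^2 - 60*x - 54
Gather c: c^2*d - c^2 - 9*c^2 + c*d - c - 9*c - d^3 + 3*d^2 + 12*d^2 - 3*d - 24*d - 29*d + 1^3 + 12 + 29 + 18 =c^2*(d - 10) + c*(d - 10) - d^3 + 15*d^2 - 56*d + 60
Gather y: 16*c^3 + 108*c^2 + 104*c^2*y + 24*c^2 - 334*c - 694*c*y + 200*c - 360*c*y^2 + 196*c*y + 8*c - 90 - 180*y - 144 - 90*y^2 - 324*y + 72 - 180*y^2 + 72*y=16*c^3 + 132*c^2 - 126*c + y^2*(-360*c - 270) + y*(104*c^2 - 498*c - 432) - 162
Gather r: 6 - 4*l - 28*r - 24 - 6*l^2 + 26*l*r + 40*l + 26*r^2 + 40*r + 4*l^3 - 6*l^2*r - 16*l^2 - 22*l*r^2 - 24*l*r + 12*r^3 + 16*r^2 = 4*l^3 - 22*l^2 + 36*l + 12*r^3 + r^2*(42 - 22*l) + r*(-6*l^2 + 2*l + 12) - 18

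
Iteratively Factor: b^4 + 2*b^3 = (b)*(b^3 + 2*b^2) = b^2*(b^2 + 2*b) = b^2*(b + 2)*(b)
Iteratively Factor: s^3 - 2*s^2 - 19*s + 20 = (s + 4)*(s^2 - 6*s + 5) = (s - 5)*(s + 4)*(s - 1)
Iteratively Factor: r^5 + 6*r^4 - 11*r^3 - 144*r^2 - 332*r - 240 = (r + 2)*(r^4 + 4*r^3 - 19*r^2 - 106*r - 120) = (r + 2)*(r + 3)*(r^3 + r^2 - 22*r - 40) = (r + 2)*(r + 3)*(r + 4)*(r^2 - 3*r - 10) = (r - 5)*(r + 2)*(r + 3)*(r + 4)*(r + 2)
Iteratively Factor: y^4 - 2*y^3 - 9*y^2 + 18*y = (y - 2)*(y^3 - 9*y) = (y - 3)*(y - 2)*(y^2 + 3*y) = y*(y - 3)*(y - 2)*(y + 3)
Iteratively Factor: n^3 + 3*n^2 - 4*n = (n + 4)*(n^2 - n) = (n - 1)*(n + 4)*(n)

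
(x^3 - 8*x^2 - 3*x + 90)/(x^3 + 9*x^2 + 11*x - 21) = (x^2 - 11*x + 30)/(x^2 + 6*x - 7)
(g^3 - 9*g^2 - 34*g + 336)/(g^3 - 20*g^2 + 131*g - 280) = (g + 6)/(g - 5)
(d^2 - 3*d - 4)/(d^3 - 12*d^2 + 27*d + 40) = (d - 4)/(d^2 - 13*d + 40)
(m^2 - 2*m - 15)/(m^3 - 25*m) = (m + 3)/(m*(m + 5))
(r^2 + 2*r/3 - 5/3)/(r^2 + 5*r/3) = (r - 1)/r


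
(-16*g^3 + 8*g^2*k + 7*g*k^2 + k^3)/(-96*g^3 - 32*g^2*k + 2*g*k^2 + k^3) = (g - k)/(6*g - k)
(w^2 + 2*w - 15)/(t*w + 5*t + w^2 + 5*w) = (w - 3)/(t + w)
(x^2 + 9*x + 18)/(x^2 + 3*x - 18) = (x + 3)/(x - 3)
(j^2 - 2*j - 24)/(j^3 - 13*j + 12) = (j - 6)/(j^2 - 4*j + 3)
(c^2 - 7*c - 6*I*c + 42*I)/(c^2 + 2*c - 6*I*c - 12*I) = (c - 7)/(c + 2)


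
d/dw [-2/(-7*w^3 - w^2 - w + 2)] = 2*(-21*w^2 - 2*w - 1)/(7*w^3 + w^2 + w - 2)^2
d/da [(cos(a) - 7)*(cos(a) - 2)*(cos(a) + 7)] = (-3*cos(a)^2 + 4*cos(a) + 49)*sin(a)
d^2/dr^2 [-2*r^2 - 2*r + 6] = -4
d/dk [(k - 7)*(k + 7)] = 2*k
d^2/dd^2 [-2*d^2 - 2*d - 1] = -4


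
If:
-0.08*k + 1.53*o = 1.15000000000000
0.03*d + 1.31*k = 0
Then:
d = 627.708333333333 - 835.125*o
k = 19.125*o - 14.375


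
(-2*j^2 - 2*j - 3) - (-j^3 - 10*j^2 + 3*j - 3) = j^3 + 8*j^2 - 5*j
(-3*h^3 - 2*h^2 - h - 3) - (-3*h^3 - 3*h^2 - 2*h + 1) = h^2 + h - 4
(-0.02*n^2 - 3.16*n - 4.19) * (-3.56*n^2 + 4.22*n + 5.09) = 0.0712*n^4 + 11.1652*n^3 + 1.4794*n^2 - 33.7662*n - 21.3271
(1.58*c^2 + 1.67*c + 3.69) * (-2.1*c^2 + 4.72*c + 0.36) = -3.318*c^4 + 3.9506*c^3 + 0.702199999999999*c^2 + 18.018*c + 1.3284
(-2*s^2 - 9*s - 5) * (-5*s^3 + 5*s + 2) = 10*s^5 + 45*s^4 + 15*s^3 - 49*s^2 - 43*s - 10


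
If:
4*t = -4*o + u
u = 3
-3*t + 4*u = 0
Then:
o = -13/4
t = 4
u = 3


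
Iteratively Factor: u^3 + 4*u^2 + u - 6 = (u + 2)*(u^2 + 2*u - 3) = (u + 2)*(u + 3)*(u - 1)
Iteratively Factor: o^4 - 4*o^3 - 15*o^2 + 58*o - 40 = (o - 2)*(o^3 - 2*o^2 - 19*o + 20) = (o - 2)*(o + 4)*(o^2 - 6*o + 5) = (o - 5)*(o - 2)*(o + 4)*(o - 1)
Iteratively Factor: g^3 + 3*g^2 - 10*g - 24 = (g + 2)*(g^2 + g - 12) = (g - 3)*(g + 2)*(g + 4)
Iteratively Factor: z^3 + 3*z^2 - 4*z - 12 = (z - 2)*(z^2 + 5*z + 6) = (z - 2)*(z + 2)*(z + 3)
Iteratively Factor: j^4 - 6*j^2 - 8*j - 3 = (j - 3)*(j^3 + 3*j^2 + 3*j + 1) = (j - 3)*(j + 1)*(j^2 + 2*j + 1) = (j - 3)*(j + 1)^2*(j + 1)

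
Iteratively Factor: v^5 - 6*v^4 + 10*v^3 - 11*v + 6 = (v + 1)*(v^4 - 7*v^3 + 17*v^2 - 17*v + 6) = (v - 1)*(v + 1)*(v^3 - 6*v^2 + 11*v - 6) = (v - 1)^2*(v + 1)*(v^2 - 5*v + 6) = (v - 3)*(v - 1)^2*(v + 1)*(v - 2)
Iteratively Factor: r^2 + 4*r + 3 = (r + 3)*(r + 1)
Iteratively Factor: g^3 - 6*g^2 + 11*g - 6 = (g - 3)*(g^2 - 3*g + 2) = (g - 3)*(g - 2)*(g - 1)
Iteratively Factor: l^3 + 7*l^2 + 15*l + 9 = (l + 3)*(l^2 + 4*l + 3) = (l + 1)*(l + 3)*(l + 3)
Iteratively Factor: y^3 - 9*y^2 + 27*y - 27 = (y - 3)*(y^2 - 6*y + 9) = (y - 3)^2*(y - 3)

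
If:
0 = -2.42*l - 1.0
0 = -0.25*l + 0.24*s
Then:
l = -0.41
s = -0.43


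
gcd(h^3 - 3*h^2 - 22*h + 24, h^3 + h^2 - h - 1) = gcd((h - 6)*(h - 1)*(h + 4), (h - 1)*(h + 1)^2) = h - 1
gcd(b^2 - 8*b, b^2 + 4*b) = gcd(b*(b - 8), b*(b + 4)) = b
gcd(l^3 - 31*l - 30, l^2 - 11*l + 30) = l - 6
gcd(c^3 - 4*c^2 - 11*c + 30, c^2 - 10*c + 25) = c - 5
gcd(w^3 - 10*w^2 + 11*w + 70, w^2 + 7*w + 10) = w + 2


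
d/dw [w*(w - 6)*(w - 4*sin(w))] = -w*(w - 6)*(4*cos(w) - 1) + w*(w - 4*sin(w)) + (w - 6)*(w - 4*sin(w))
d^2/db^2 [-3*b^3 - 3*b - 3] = -18*b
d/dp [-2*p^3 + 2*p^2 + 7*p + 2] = -6*p^2 + 4*p + 7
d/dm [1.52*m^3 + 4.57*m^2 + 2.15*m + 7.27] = 4.56*m^2 + 9.14*m + 2.15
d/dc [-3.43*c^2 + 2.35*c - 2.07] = 2.35 - 6.86*c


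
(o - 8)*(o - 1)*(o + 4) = o^3 - 5*o^2 - 28*o + 32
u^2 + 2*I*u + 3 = (u - I)*(u + 3*I)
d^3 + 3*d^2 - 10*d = d*(d - 2)*(d + 5)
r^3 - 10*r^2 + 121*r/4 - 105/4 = (r - 5)*(r - 7/2)*(r - 3/2)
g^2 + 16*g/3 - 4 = (g - 2/3)*(g + 6)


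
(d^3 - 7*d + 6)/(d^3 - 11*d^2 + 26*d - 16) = (d + 3)/(d - 8)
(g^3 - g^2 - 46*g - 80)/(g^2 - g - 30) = (g^2 - 6*g - 16)/(g - 6)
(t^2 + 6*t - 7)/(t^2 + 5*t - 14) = (t - 1)/(t - 2)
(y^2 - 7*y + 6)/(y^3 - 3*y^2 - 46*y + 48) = (y - 6)/(y^2 - 2*y - 48)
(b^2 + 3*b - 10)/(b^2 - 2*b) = (b + 5)/b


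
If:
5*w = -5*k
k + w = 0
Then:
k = -w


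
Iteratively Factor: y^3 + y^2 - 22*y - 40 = (y + 4)*(y^2 - 3*y - 10) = (y - 5)*(y + 4)*(y + 2)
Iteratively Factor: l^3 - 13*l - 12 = (l + 3)*(l^2 - 3*l - 4) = (l - 4)*(l + 3)*(l + 1)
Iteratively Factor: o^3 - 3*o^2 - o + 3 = (o - 3)*(o^2 - 1) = (o - 3)*(o - 1)*(o + 1)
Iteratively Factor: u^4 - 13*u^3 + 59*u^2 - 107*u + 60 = (u - 3)*(u^3 - 10*u^2 + 29*u - 20) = (u - 3)*(u - 1)*(u^2 - 9*u + 20) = (u - 5)*(u - 3)*(u - 1)*(u - 4)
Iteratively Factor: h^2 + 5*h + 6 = (h + 3)*(h + 2)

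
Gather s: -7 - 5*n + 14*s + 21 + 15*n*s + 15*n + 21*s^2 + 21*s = 10*n + 21*s^2 + s*(15*n + 35) + 14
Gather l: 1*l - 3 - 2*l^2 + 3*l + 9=-2*l^2 + 4*l + 6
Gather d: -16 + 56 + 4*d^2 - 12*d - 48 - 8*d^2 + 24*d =-4*d^2 + 12*d - 8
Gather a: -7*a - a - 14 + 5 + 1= -8*a - 8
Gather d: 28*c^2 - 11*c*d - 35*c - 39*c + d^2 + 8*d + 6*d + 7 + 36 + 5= 28*c^2 - 74*c + d^2 + d*(14 - 11*c) + 48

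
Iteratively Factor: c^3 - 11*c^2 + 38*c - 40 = (c - 5)*(c^2 - 6*c + 8) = (c - 5)*(c - 4)*(c - 2)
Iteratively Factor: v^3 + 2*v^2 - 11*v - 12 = (v + 1)*(v^2 + v - 12) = (v + 1)*(v + 4)*(v - 3)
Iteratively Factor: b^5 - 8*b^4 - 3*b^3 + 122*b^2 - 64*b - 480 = (b + 2)*(b^4 - 10*b^3 + 17*b^2 + 88*b - 240) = (b - 5)*(b + 2)*(b^3 - 5*b^2 - 8*b + 48) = (b - 5)*(b + 2)*(b + 3)*(b^2 - 8*b + 16) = (b - 5)*(b - 4)*(b + 2)*(b + 3)*(b - 4)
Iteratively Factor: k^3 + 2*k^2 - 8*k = (k)*(k^2 + 2*k - 8) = k*(k - 2)*(k + 4)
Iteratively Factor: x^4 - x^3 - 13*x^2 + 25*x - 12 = (x - 1)*(x^3 - 13*x + 12) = (x - 3)*(x - 1)*(x^2 + 3*x - 4) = (x - 3)*(x - 1)^2*(x + 4)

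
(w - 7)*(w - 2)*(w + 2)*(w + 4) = w^4 - 3*w^3 - 32*w^2 + 12*w + 112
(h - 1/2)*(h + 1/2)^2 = h^3 + h^2/2 - h/4 - 1/8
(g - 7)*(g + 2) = g^2 - 5*g - 14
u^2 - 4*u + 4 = (u - 2)^2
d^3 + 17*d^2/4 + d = d*(d + 1/4)*(d + 4)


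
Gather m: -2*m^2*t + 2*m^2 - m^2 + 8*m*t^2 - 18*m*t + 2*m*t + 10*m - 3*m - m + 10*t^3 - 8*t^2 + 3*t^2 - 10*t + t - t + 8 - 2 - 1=m^2*(1 - 2*t) + m*(8*t^2 - 16*t + 6) + 10*t^3 - 5*t^2 - 10*t + 5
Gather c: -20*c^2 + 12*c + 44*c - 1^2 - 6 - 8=-20*c^2 + 56*c - 15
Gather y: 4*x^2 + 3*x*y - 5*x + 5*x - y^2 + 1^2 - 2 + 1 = 4*x^2 + 3*x*y - y^2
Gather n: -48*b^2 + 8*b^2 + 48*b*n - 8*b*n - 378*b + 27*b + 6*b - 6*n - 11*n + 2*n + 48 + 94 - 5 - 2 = -40*b^2 - 345*b + n*(40*b - 15) + 135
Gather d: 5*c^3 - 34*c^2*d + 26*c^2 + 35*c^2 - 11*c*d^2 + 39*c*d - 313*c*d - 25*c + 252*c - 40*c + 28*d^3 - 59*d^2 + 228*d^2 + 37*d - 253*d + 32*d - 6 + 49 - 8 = 5*c^3 + 61*c^2 + 187*c + 28*d^3 + d^2*(169 - 11*c) + d*(-34*c^2 - 274*c - 184) + 35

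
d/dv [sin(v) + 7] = cos(v)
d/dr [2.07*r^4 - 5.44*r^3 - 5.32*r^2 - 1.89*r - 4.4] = 8.28*r^3 - 16.32*r^2 - 10.64*r - 1.89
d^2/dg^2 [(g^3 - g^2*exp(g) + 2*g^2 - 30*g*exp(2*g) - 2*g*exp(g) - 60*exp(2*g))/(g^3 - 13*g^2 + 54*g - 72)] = (-g^8*exp(g) - 120*g^7*exp(2*g) + 26*g^7*exp(g) + 3120*g^6*exp(2*g) - 245*g^6*exp(g) + 30*g^6 - 31140*g^5*exp(2*g) + 826*g^5*exp(g) - 324*g^5 + 138540*g^4*exp(2*g) + 1444*g^4*exp(g) + 216*g^4 - 157380*g^3*exp(2*g) - 17344*g^3*exp(g) + 8784*g^3 - 879480*g^2*exp(2*g) + 37584*g^2*exp(g) - 34560*g^2 + 3255120*g*exp(2*g) - 4320*g*exp(g) + 31104*g - 3270240*exp(2*g) - 46656*exp(g) + 20736)/(g^9 - 39*g^8 + 669*g^7 - 6625*g^6 + 41742*g^5 - 173556*g^4 + 476280*g^3 - 832032*g^2 + 839808*g - 373248)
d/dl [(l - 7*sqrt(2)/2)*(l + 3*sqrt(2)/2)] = 2*l - 2*sqrt(2)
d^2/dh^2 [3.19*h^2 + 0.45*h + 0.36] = 6.38000000000000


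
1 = 1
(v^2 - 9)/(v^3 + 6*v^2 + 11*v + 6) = (v - 3)/(v^2 + 3*v + 2)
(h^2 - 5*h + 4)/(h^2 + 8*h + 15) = (h^2 - 5*h + 4)/(h^2 + 8*h + 15)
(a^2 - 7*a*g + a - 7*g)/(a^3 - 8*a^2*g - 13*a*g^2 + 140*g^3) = (a + 1)/(a^2 - a*g - 20*g^2)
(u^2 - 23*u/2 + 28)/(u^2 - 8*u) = (u - 7/2)/u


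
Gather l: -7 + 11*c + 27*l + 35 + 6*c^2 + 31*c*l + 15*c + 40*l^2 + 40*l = 6*c^2 + 26*c + 40*l^2 + l*(31*c + 67) + 28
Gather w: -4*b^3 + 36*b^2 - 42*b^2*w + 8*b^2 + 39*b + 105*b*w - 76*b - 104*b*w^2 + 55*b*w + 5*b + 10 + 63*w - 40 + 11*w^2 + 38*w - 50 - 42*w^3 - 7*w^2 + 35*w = -4*b^3 + 44*b^2 - 32*b - 42*w^3 + w^2*(4 - 104*b) + w*(-42*b^2 + 160*b + 136) - 80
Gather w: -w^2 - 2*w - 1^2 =-w^2 - 2*w - 1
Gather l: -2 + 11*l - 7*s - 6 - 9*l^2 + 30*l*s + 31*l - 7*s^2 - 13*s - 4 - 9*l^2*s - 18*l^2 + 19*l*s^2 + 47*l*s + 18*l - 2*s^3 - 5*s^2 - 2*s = l^2*(-9*s - 27) + l*(19*s^2 + 77*s + 60) - 2*s^3 - 12*s^2 - 22*s - 12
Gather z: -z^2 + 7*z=-z^2 + 7*z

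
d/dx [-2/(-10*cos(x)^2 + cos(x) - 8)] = 2*(20*cos(x) - 1)*sin(x)/(10*sin(x)^2 + cos(x) - 18)^2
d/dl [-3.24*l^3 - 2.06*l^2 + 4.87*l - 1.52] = -9.72*l^2 - 4.12*l + 4.87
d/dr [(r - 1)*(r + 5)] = 2*r + 4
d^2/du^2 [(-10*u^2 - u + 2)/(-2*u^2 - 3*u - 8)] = 28*(-4*u^3 - 36*u^2 - 6*u + 45)/(8*u^6 + 36*u^5 + 150*u^4 + 315*u^3 + 600*u^2 + 576*u + 512)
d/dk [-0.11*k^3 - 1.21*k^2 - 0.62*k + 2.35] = -0.33*k^2 - 2.42*k - 0.62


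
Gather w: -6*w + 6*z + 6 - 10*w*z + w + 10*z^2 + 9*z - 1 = w*(-10*z - 5) + 10*z^2 + 15*z + 5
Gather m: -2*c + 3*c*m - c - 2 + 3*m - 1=-3*c + m*(3*c + 3) - 3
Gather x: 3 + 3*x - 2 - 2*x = x + 1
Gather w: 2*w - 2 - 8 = 2*w - 10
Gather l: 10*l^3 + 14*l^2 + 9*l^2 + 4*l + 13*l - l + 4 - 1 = 10*l^3 + 23*l^2 + 16*l + 3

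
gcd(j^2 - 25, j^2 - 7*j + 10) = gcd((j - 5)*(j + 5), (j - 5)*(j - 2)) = j - 5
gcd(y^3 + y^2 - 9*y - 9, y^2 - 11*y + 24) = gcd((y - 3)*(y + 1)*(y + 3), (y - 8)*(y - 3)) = y - 3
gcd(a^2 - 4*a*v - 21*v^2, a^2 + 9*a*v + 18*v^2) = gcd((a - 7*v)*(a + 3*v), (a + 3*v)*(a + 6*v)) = a + 3*v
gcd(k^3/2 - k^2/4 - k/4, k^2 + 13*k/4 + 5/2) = 1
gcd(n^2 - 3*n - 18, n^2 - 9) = n + 3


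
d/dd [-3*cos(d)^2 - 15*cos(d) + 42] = 3*(2*cos(d) + 5)*sin(d)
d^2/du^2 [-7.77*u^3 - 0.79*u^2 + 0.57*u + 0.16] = -46.62*u - 1.58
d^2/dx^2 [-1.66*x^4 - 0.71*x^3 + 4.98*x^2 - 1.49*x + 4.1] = -19.92*x^2 - 4.26*x + 9.96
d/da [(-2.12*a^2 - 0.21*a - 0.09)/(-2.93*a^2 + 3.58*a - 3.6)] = (-8.2049*a^2 + 14.7366*a + 1.0782)/(8.5849*a^4 - 20.9788*a^3 + 33.9124*a^2 - 25.776*a + 12.96)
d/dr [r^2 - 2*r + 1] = 2*r - 2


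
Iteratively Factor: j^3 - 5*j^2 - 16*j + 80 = (j + 4)*(j^2 - 9*j + 20) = (j - 4)*(j + 4)*(j - 5)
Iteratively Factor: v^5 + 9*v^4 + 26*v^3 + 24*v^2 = (v + 2)*(v^4 + 7*v^3 + 12*v^2) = v*(v + 2)*(v^3 + 7*v^2 + 12*v) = v*(v + 2)*(v + 3)*(v^2 + 4*v) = v^2*(v + 2)*(v + 3)*(v + 4)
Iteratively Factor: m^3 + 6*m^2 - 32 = (m + 4)*(m^2 + 2*m - 8) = (m - 2)*(m + 4)*(m + 4)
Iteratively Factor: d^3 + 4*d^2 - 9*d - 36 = (d + 4)*(d^2 - 9) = (d - 3)*(d + 4)*(d + 3)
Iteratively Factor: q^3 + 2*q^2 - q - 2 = (q + 1)*(q^2 + q - 2) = (q + 1)*(q + 2)*(q - 1)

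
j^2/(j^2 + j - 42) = j^2/(j^2 + j - 42)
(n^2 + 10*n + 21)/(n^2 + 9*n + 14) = (n + 3)/(n + 2)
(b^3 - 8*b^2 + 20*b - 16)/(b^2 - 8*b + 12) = (b^2 - 6*b + 8)/(b - 6)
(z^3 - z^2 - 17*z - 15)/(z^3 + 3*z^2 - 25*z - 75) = (z + 1)/(z + 5)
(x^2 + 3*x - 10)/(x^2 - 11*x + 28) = (x^2 + 3*x - 10)/(x^2 - 11*x + 28)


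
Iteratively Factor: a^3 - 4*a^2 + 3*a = (a - 3)*(a^2 - a) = (a - 3)*(a - 1)*(a)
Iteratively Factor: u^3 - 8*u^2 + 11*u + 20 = (u - 4)*(u^2 - 4*u - 5) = (u - 4)*(u + 1)*(u - 5)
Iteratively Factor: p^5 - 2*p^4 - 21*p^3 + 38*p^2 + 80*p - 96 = (p - 4)*(p^4 + 2*p^3 - 13*p^2 - 14*p + 24) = (p - 4)*(p - 1)*(p^3 + 3*p^2 - 10*p - 24) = (p - 4)*(p - 1)*(p + 2)*(p^2 + p - 12) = (p - 4)*(p - 1)*(p + 2)*(p + 4)*(p - 3)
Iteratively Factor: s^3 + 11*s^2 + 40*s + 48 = (s + 4)*(s^2 + 7*s + 12) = (s + 3)*(s + 4)*(s + 4)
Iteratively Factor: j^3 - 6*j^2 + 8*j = (j - 4)*(j^2 - 2*j) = (j - 4)*(j - 2)*(j)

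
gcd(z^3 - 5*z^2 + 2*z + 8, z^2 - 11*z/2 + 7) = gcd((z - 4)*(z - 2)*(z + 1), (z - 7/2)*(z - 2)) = z - 2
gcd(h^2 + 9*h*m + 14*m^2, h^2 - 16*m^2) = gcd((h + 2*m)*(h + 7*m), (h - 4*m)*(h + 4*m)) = 1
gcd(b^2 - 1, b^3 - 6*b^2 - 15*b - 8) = b + 1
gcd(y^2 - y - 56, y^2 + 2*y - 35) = y + 7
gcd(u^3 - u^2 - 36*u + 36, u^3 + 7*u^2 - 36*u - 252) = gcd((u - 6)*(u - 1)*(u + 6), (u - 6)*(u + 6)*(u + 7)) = u^2 - 36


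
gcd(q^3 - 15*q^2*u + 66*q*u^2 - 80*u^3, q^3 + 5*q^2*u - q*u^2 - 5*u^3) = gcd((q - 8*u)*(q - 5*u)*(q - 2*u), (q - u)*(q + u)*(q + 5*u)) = 1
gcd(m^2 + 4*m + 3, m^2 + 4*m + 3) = m^2 + 4*m + 3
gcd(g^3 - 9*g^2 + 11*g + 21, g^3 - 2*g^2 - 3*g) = g^2 - 2*g - 3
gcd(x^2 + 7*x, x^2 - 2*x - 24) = 1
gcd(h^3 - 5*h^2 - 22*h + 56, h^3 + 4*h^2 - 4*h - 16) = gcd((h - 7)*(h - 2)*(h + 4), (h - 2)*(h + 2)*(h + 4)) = h^2 + 2*h - 8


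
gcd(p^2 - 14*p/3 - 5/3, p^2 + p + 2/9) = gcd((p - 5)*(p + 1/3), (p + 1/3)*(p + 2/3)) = p + 1/3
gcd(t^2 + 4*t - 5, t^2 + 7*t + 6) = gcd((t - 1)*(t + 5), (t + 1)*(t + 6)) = 1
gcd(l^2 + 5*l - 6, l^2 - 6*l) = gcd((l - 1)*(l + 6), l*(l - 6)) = 1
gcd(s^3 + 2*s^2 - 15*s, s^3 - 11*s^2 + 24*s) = s^2 - 3*s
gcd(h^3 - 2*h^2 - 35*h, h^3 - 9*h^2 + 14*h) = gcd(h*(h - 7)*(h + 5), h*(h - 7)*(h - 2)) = h^2 - 7*h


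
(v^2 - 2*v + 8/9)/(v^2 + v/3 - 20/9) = (3*v - 2)/(3*v + 5)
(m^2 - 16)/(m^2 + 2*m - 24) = (m + 4)/(m + 6)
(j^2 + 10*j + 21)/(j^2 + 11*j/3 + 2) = 3*(j + 7)/(3*j + 2)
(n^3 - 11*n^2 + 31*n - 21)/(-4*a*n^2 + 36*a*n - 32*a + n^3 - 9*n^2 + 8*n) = (-n^2 + 10*n - 21)/(4*a*n - 32*a - n^2 + 8*n)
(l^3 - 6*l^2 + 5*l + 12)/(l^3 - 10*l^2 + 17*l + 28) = (l - 3)/(l - 7)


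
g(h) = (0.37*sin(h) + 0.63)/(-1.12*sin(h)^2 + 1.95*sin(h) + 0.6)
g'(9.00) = 0.22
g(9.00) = 0.64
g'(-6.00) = -0.50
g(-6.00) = 0.69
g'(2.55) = 0.04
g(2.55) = 0.62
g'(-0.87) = -0.50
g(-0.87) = -0.22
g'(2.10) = -0.13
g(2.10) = 0.66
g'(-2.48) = 1.30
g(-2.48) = -0.39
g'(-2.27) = 0.49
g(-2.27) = -0.22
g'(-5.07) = 0.11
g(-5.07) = 0.68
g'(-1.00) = -0.31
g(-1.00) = -0.17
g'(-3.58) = 0.20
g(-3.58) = 0.64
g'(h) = (2.24*sin(h)*cos(h) - 1.95*cos(h))*(0.37*sin(h) + 0.63)/(-1.12*sin(h)^2 + 1.95*sin(h) + 0.6)^2 + 0.37*cos(h)/(-1.12*sin(h)^2 + 1.95*sin(h) + 0.6) = 0.262984878369494*(0.4144*sin(h)^2 + 1.4112*sin(h) - 1.0065)*cos(h)/(0.574358974358974*sin(h)^2 - 1.0*sin(h) - 0.307692307692308)^2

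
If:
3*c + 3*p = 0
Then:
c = -p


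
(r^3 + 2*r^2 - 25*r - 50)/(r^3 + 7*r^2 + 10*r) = (r - 5)/r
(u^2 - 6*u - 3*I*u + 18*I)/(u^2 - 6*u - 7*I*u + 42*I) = (u - 3*I)/(u - 7*I)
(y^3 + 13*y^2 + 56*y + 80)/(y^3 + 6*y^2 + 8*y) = (y^2 + 9*y + 20)/(y*(y + 2))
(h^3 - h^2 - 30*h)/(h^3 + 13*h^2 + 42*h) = (h^2 - h - 30)/(h^2 + 13*h + 42)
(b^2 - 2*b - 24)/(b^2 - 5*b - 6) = (b + 4)/(b + 1)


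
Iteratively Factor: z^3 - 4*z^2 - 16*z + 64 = (z - 4)*(z^2 - 16) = (z - 4)^2*(z + 4)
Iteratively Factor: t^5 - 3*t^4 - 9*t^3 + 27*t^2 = (t - 3)*(t^4 - 9*t^2) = (t - 3)^2*(t^3 + 3*t^2) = t*(t - 3)^2*(t^2 + 3*t) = t*(t - 3)^2*(t + 3)*(t)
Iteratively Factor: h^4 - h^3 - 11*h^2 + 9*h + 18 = (h - 2)*(h^3 + h^2 - 9*h - 9) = (h - 2)*(h + 1)*(h^2 - 9) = (h - 3)*(h - 2)*(h + 1)*(h + 3)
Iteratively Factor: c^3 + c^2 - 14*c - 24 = (c + 3)*(c^2 - 2*c - 8) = (c - 4)*(c + 3)*(c + 2)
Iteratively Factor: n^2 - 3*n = (n - 3)*(n)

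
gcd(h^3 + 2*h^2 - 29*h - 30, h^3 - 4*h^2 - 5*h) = h^2 - 4*h - 5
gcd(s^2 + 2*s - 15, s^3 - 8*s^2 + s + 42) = s - 3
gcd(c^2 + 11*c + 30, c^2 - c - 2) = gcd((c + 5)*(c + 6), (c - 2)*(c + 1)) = 1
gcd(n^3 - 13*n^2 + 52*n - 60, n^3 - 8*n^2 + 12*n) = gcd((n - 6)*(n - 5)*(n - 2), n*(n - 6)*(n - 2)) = n^2 - 8*n + 12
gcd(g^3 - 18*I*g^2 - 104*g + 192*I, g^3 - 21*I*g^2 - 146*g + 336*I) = g^2 - 14*I*g - 48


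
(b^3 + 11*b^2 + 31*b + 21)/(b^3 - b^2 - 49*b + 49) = (b^2 + 4*b + 3)/(b^2 - 8*b + 7)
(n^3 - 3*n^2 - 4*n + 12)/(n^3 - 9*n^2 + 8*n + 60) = (n^2 - 5*n + 6)/(n^2 - 11*n + 30)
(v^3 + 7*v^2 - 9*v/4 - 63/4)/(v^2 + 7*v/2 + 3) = (2*v^2 + 11*v - 21)/(2*(v + 2))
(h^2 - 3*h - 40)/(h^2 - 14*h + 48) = (h + 5)/(h - 6)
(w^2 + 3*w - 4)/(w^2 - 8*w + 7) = (w + 4)/(w - 7)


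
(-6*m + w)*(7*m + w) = -42*m^2 + m*w + w^2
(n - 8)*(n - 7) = n^2 - 15*n + 56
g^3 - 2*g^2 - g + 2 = (g - 2)*(g - 1)*(g + 1)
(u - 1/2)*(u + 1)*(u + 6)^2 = u^4 + 25*u^3/2 + 83*u^2/2 + 12*u - 18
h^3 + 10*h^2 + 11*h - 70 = (h - 2)*(h + 5)*(h + 7)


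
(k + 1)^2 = k^2 + 2*k + 1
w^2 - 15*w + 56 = (w - 8)*(w - 7)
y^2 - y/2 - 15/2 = (y - 3)*(y + 5/2)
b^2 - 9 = (b - 3)*(b + 3)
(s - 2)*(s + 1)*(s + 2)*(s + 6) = s^4 + 7*s^3 + 2*s^2 - 28*s - 24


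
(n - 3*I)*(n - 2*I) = n^2 - 5*I*n - 6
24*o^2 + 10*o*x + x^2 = (4*o + x)*(6*o + x)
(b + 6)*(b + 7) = b^2 + 13*b + 42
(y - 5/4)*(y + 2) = y^2 + 3*y/4 - 5/2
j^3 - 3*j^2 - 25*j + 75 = (j - 5)*(j - 3)*(j + 5)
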